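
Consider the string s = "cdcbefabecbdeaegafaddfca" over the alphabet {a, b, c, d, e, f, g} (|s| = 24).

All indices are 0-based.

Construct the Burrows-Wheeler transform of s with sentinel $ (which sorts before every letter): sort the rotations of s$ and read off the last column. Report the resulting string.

rank  rotation                   last
    0  $cdcbefabecbdeaegafaddfca  a
    1  a$cdcbefabecbdeaegafaddfc  c
    2  abecbdeaegafaddfca$cdcbef  f
    3  addfca$cdcbefabecbdeaegaf  f
    4  aegafaddfca$cdcbefabecbde  e
    5  afaddfca$cdcbefabecbdeaeg  g
    6  bdeaegafaddfca$cdcbefabec  c
    7  becbdeaegafaddfca$cdcbefa  a
    8  befabecbdeaegafaddfca$cdc  c
    9  ca$cdcbefabecbdeaegafaddf  f
   10  cbdeaegafaddfca$cdcbefabe  e
   11  cbefabecbdeaegafaddfca$cd  d
   12  cdcbefabecbdeaegafaddfca$  $
   13  dcbefabecbdeaegafaddfca$c  c
   14  ddfca$cdcbefabecbdeaegafa  a
   15  deaegafaddfca$cdcbefabecb  b
   16  dfca$cdcbefabecbdeaegafad  d
   17  eaegafaddfca$cdcbefabecbd  d
   18  ecbdeaegafaddfca$cdcbefab  b
   19  efabecbdeaegafaddfca$cdcb  b
   20  egafaddfca$cdcbefabecbdea  a
   21  fabecbdeaegafaddfca$cdcbe  e
   22  faddfca$cdcbefabecbdeaega  a
   23  fca$cdcbefabecbdeaegafadd  d
   24  gafaddfca$cdcbefabecbdeae  e

acffegcacfed$cabddbbaeade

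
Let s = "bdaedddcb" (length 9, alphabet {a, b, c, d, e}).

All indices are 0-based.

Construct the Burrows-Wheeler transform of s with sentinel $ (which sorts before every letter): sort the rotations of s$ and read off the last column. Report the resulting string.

bdc$dbddea

rank  rotation    last
    0  $bdaedddcb  b
    1  aedddcb$bd  d
    2  b$bdaedddc  c
    3  bdaedddcb$  $
    4  cb$bdaeddd  d
    5  daedddcb$b  b
    6  dcb$bdaedd  d
    7  ddcb$bdaed  d
    8  dddcb$bdae  e
    9  edddcb$bda  a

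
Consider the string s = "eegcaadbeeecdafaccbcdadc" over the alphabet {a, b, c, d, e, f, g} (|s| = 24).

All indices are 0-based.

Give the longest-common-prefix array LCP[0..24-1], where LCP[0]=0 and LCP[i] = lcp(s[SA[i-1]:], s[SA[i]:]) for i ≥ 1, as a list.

[0, 1, 1, 2, 1, 0, 1, 0, 1, 1, 1, 1, 3, 0, 2, 1, 1, 0, 1, 2, 2, 1, 0, 0]

rank→(start, suffix):
  0 → (4, 'aadbeeecdafaccbcdadc')
  1 → (15, 'accbcdadc')
  2 → (5, 'adbeeecdafaccbcdadc')
  3 → (21, 'adc')
  4 → (13, 'afaccbcdadc')
  5 → (18, 'bcdadc')
  6 → (7, 'beeecdafaccbcdadc')
  7 → (23, 'c')
  8 → (3, 'caadbeeecdafaccbcdadc')
  9 → (17, 'cbcdadc')
  10 → (16, 'ccbcdadc')
  11 → (19, 'cdadc')
  12 → (11, 'cdafaccbcdadc')
  13 → (20, 'dadc')
  14 → (12, 'dafaccbcdadc')
  15 → (6, 'dbeeecdafaccbcdadc')
  16 → (22, 'dc')
  17 → (10, 'ecdafaccbcdadc')
  18 → (9, 'eecdafaccbcdadc')
  19 → (8, 'eeecdafaccbcdadc')
  20 → (0, 'eegcaadbeeecdafaccbcdadc')
  21 → (1, 'egcaadbeeecdafaccbcdadc')
  22 → (14, 'faccbcdadc')
  23 → (2, 'gcaadbeeecdafaccbcdadc')

SA = [4, 15, 5, 21, 13, 18, 7, 23, 3, 17, 16, 19, 11, 20, 12, 6, 22, 10, 9, 8, 0, 1, 14, 2]
[i] adj suffixes → lcp
  [1] 4/15 → 1 ('a')
  [2] 15/5 → 1 ('a')
  [3] 5/21 → 2 ('ad')
  [4] 21/13 → 1 ('a')
  [5] 13/18 → 0 ('')
  [6] 18/7 → 1 ('b')
  [7] 7/23 → 0 ('')
  [8] 23/3 → 1 ('c')
  [9] 3/17 → 1 ('c')
  [10] 17/16 → 1 ('c')
  [11] 16/19 → 1 ('c')
  [12] 19/11 → 3 ('cda')
  [13] 11/20 → 0 ('')
  [14] 20/12 → 2 ('da')
  [15] 12/6 → 1 ('d')
  [16] 6/22 → 1 ('d')
  [17] 22/10 → 0 ('')
  [18] 10/9 → 1 ('e')
  [19] 9/8 → 2 ('ee')
  [20] 8/0 → 2 ('ee')
  [21] 0/1 → 1 ('e')
  [22] 1/14 → 0 ('')
  [23] 14/2 → 0 ('')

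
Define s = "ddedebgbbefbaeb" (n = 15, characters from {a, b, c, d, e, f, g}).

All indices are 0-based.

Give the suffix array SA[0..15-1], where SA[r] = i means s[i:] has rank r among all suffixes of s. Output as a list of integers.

[12, 14, 11, 7, 8, 5, 0, 3, 1, 13, 4, 2, 9, 10, 6]

rank | idx | suffix
   0 |  12 | aeb
   1 |  14 | b
   2 |  11 | baeb
   3 |   7 | bbefbaeb
   4 |   8 | befbaeb
   5 |   5 | bgbbefbaeb
   6 |   0 | ddedebgbbefbaeb
   7 |   3 | debgbbefbaeb
   8 |   1 | dedebgbbefbaeb
   9 |  13 | eb
  10 |   4 | ebgbbefbaeb
  11 |   2 | edebgbbefbaeb
  12 |   9 | efbaeb
  13 |  10 | fbaeb
  14 |   6 | gbbefbaeb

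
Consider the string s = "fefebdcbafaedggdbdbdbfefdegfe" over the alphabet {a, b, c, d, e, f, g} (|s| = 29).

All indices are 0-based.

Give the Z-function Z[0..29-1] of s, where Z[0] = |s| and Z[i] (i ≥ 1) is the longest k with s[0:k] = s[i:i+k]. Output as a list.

[29, 0, 2, 0, 0, 0, 0, 0, 0, 1, 0, 0, 0, 0, 0, 0, 0, 0, 0, 0, 0, 3, 0, 1, 0, 0, 0, 2, 0]

Z[0]=29
i=1: outside box; Z[1]=0
i=2: outside box; Z[2]=2 grow→box=[2,4)
i=3: min(r-i=1, Z[1]=0)=0; Z[3]=0
i=4: outside box; Z[4]=0
i=5: outside box; Z[5]=0
i=6: outside box; Z[6]=0
i=7: outside box; Z[7]=0
i=8: outside box; Z[8]=0
i=9: outside box; Z[9]=1 grow→box=[9,10)
i=10: outside box; Z[10]=0
i=11: outside box; Z[11]=0
i=12: outside box; Z[12]=0
i=13: outside box; Z[13]=0
i=14: outside box; Z[14]=0
i=15: outside box; Z[15]=0
i=16: outside box; Z[16]=0
i=17: outside box; Z[17]=0
i=18: outside box; Z[18]=0
i=19: outside box; Z[19]=0
i=20: outside box; Z[20]=0
i=21: outside box; Z[21]=3 grow→box=[21,24)
i=22: min(r-i=2, Z[1]=0)=0; Z[22]=0
i=23: min(r-i=1, Z[2]=2)=1; Z[23]=1
i=24: outside box; Z[24]=0
i=25: outside box; Z[25]=0
i=26: outside box; Z[26]=0
i=27: outside box; Z[27]=2 grow→box=[27,29)
i=28: min(r-i=1, Z[1]=0)=0; Z[28]=0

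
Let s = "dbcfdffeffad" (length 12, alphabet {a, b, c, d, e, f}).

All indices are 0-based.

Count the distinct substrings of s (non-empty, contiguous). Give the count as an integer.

rank | idx | suffix
   0 |  10 | ad
   1 |   1 | bcfdffeffad
   2 |   2 | cfdffeffad
   3 |  11 | d
   4 |   0 | dbcfdffeffad
   5 |   4 | dffeffad
   6 |   7 | effad
   7 |   9 | fad
   8 |   3 | fdffeffad
   9 |   6 | feffad
  10 |   8 | ffad
  11 |   5 | ffeffad

SA = [10, 1, 2, 11, 0, 4, 7, 9, 3, 6, 8, 5]
[i] adj suffixes → lcp
  [1] 10/1 → 0 ('')
  [2] 1/2 → 0 ('')
  [3] 2/11 → 0 ('')
  [4] 11/0 → 1 ('d')
  [5] 0/4 → 1 ('d')
  [6] 4/7 → 0 ('')
  [7] 7/9 → 0 ('')
  [8] 9/3 → 1 ('f')
  [9] 3/6 → 1 ('f')
  [10] 6/8 → 1 ('f')
  [11] 8/5 → 2 ('ff')

n(n+1)/2 = 12·13/2 = 78
Σ LCP = 0 + 0 + 0 + 0 + 1 + 1 + 0 + 0 + 1 + 1 + 1 + 2 = 7
distinct = 78 − 7 = 71

71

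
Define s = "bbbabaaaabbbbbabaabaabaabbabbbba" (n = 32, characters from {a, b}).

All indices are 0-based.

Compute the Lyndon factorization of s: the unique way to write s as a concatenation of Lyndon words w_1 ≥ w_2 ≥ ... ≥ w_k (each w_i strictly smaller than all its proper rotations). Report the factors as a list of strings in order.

emit factor 1: 'b' (i=0, period=1)
emit factor 2: 'b' (i=1, period=1)
emit factor 3: 'b' (i=2, period=1)
emit factor 4: 'ab' (i=3, period=2)
emit factor 5: 'aaaabbbbbabaabaabaabbabbbb' (i=5, period=26)
emit factor 6: 'a' (i=31, period=1)

["b", "b", "b", "ab", "aaaabbbbbabaabaabaabbabbbb", "a"]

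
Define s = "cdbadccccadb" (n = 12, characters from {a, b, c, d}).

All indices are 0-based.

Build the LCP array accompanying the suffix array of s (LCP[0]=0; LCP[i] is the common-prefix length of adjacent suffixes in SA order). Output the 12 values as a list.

[0, 2, 0, 1, 0, 1, 2, 3, 1, 0, 2, 1]

rank→(start, suffix):
  0 → (9, 'adb')
  1 → (3, 'adccccadb')
  2 → (11, 'b')
  3 → (2, 'badccccadb')
  4 → (8, 'cadb')
  5 → (7, 'ccadb')
  6 → (6, 'cccadb')
  7 → (5, 'ccccadb')
  8 → (0, 'cdbadccccadb')
  9 → (10, 'db')
  10 → (1, 'dbadccccadb')
  11 → (4, 'dccccadb')

SA = [9, 3, 11, 2, 8, 7, 6, 5, 0, 10, 1, 4]
[i] adj suffixes → lcp
  [1] 9/3 → 2 ('ad')
  [2] 3/11 → 0 ('')
  [3] 11/2 → 1 ('b')
  [4] 2/8 → 0 ('')
  [5] 8/7 → 1 ('c')
  [6] 7/6 → 2 ('cc')
  [7] 6/5 → 3 ('ccc')
  [8] 5/0 → 1 ('c')
  [9] 0/10 → 0 ('')
  [10] 10/1 → 2 ('db')
  [11] 1/4 → 1 ('d')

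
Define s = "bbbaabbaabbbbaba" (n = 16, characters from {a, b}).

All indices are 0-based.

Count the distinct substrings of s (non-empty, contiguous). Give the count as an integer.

97

sorted suffixes:
  #0 SA[0]=15  'a'
  #1 SA[1]=3  'aabbaabbbbaba'
  #2 SA[2]=7  'aabbbbaba'
  #3 SA[3]=13  'aba'
  #4 SA[4]=4  'abbaabbbbaba'
  #5 SA[5]=8  'abbbbaba'
  #6 SA[6]=14  'ba'
  #7 SA[7]=2  'baabbaabbbbaba'
  #8 SA[8]=6  'baabbbbaba'
  #9 SA[9]=12  'baba'
  #10 SA[10]=1  'bbaabbaabbbbaba'
  #11 SA[11]=5  'bbaabbbbaba'
  #12 SA[12]=11  'bbaba'
  #13 SA[13]=0  'bbbaabbaabbbbaba'
  #14 SA[14]=10  'bbbaba'
  #15 SA[15]=9  'bbbbaba'

SA = [15, 3, 7, 13, 4, 8, 14, 2, 6, 12, 1, 5, 11, 0, 10, 9]
i: (SA[i-1],SA[i]) lcp shared
  1: (15,3) 1 'a'
  2: (3,7) 4 'aabb'
  3: (7,13) 1 'a'
  4: (13,4) 2 'ab'
  5: (4,8) 3 'abb'
  6: (8,14) 0 ''
  7: (14,2) 2 'ba'
  8: (2,6) 5 'baabb'
  9: (6,12) 2 'ba'
  10: (12,1) 1 'b'
  11: (1,5) 6 'bbaabb'
  12: (5,11) 3 'bba'
  13: (11,0) 2 'bb'
  14: (0,10) 4 'bbba'
  15: (10,9) 3 'bbb'

n(n+1)/2 = 16·17/2 = 136
Σ LCP = 0 + 1 + 4 + 1 + 2 + 3 + 0 + 2 + 5 + 2 + 1 + 6 + 3 + 2 + 4 + 3 = 39
distinct = 136 − 39 = 97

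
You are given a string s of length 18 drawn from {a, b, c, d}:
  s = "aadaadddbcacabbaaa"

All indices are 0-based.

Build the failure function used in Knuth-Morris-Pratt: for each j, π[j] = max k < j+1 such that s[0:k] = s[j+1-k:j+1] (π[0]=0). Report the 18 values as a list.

[0, 1, 0, 1, 2, 3, 0, 0, 0, 0, 1, 0, 1, 0, 0, 1, 2, 2]

π[0] = 0
j=1 s[j]='a': π[1]=1 (border 'a')
j=2 s[j]='d': k: 1→0; π[2]=0 (border '')
j=3 s[j]='a': π[3]=1 (border 'a')
j=4 s[j]='a': π[4]=2 (border 'aa')
j=5 s[j]='d': π[5]=3 (border 'aad')
j=6 s[j]='d': k: 3→0; π[6]=0 (border '')
j=7 s[j]='d': π[7]=0 (border '')
j=8 s[j]='b': π[8]=0 (border '')
j=9 s[j]='c': π[9]=0 (border '')
j=10 s[j]='a': π[10]=1 (border 'a')
j=11 s[j]='c': k: 1→0; π[11]=0 (border '')
j=12 s[j]='a': π[12]=1 (border 'a')
j=13 s[j]='b': k: 1→0; π[13]=0 (border '')
j=14 s[j]='b': π[14]=0 (border '')
j=15 s[j]='a': π[15]=1 (border 'a')
j=16 s[j]='a': π[16]=2 (border 'aa')
j=17 s[j]='a': k: 2→1; π[17]=2 (border 'aa')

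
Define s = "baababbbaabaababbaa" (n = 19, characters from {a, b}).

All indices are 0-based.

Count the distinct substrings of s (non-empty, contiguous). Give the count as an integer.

135

rank | idx | suffix
   0 |  18 | a
   1 |  17 | aa
   2 |   8 | aabaababbaa
   3 |  11 | aababbaa
   4 |   1 | aababbbaabaababbaa
   5 |   9 | abaababbaa
   6 |  12 | ababbaa
   7 |   2 | ababbbaabaababbaa
   8 |  14 | abbaa
   9 |   4 | abbbaabaababbaa
  10 |  16 | baa
  11 |   7 | baabaababbaa
  12 |  10 | baababbaa
  13 |   0 | baababbbaabaababbaa
  14 |  13 | babbaa
  15 |   3 | babbbaabaababbaa
  16 |  15 | bbaa
  17 |   6 | bbaabaababbaa
  18 |   5 | bbbaabaababbaa

SA = [18, 17, 8, 11, 1, 9, 12, 2, 14, 4, 16, 7, 10, 0, 13, 3, 15, 6, 5]
[i] adj suffixes → lcp
  [1] 18/17 → 1 ('a')
  [2] 17/8 → 2 ('aa')
  [3] 8/11 → 4 ('aaba')
  [4] 11/1 → 6 ('aababb')
  [5] 1/9 → 1 ('a')
  [6] 9/12 → 3 ('aba')
  [7] 12/2 → 5 ('ababb')
  [8] 2/14 → 2 ('ab')
  [9] 14/4 → 3 ('abb')
  [10] 4/16 → 0 ('')
  [11] 16/7 → 3 ('baa')
  [12] 7/10 → 5 ('baaba')
  [13] 10/0 → 7 ('baababb')
  [14] 0/13 → 2 ('ba')
  [15] 13/3 → 4 ('babb')
  [16] 3/15 → 1 ('b')
  [17] 15/6 → 4 ('bbaa')
  [18] 6/5 → 2 ('bb')

n(n+1)/2 = 19·20/2 = 190
Σ LCP = 0 + 1 + 2 + 4 + 6 + 1 + 3 + 5 + 2 + 3 + 0 + 3 + 5 + 7 + 2 + 4 + 1 + 4 + 2 = 55
distinct = 190 − 55 = 135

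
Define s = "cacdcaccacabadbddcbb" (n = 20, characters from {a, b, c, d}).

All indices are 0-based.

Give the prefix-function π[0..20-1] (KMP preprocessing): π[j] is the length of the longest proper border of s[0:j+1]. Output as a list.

π[0] = 0
j=1 s[j]='a': π[1]=0 (border '')
j=2 s[j]='c': π[2]=1 (border 'c')
j=3 s[j]='d': k: 1→0; π[3]=0 (border '')
j=4 s[j]='c': π[4]=1 (border 'c')
j=5 s[j]='a': π[5]=2 (border 'ca')
j=6 s[j]='c': π[6]=3 (border 'cac')
j=7 s[j]='c': k: 3→1→0; π[7]=1 (border 'c')
j=8 s[j]='a': π[8]=2 (border 'ca')
j=9 s[j]='c': π[9]=3 (border 'cac')
j=10 s[j]='a': k: 3→1; π[10]=2 (border 'ca')
j=11 s[j]='b': k: 2→0; π[11]=0 (border '')
j=12 s[j]='a': π[12]=0 (border '')
j=13 s[j]='d': π[13]=0 (border '')
j=14 s[j]='b': π[14]=0 (border '')
j=15 s[j]='d': π[15]=0 (border '')
j=16 s[j]='d': π[16]=0 (border '')
j=17 s[j]='c': π[17]=1 (border 'c')
j=18 s[j]='b': k: 1→0; π[18]=0 (border '')
j=19 s[j]='b': π[19]=0 (border '')

[0, 0, 1, 0, 1, 2, 3, 1, 2, 3, 2, 0, 0, 0, 0, 0, 0, 1, 0, 0]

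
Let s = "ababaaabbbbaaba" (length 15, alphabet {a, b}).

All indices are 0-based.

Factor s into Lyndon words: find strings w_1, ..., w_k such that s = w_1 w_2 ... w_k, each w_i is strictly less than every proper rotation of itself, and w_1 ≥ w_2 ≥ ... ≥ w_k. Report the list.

["ab", "ab", "aaabbbbaab", "a"]

emit factor 1: 'ab' (i=0, period=2)
emit factor 2: 'ab' (i=2, period=2)
emit factor 3: 'aaabbbbaab' (i=4, period=10)
emit factor 4: 'a' (i=14, period=1)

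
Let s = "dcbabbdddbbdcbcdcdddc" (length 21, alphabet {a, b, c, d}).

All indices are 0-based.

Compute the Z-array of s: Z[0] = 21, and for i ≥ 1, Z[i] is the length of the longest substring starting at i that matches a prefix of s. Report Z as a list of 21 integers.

[21, 0, 0, 0, 0, 0, 1, 1, 1, 0, 0, 3, 0, 0, 0, 2, 0, 1, 1, 2, 0]

Z[0]=21
i=1: i≥r, start 0; Z[1]=0
i=2: i≥r, start 0; Z[2]=0
i=3: i≥r, start 0; Z[3]=0
i=4: i≥r, start 0; Z[4]=0
i=5: i≥r, start 0; Z[5]=0
i=6: i≥r, start 0; Z[6]=1 scan→box=[6,7)
i=7: i≥r, start 0; Z[7]=1 scan→box=[7,8)
i=8: i≥r, start 0; Z[8]=1 scan→box=[8,9)
i=9: i≥r, start 0; Z[9]=0
i=10: i≥r, start 0; Z[10]=0
i=11: i≥r, start 0; Z[11]=3 scan→box=[11,14)
i=12: min(r-i=2, Z[1]=0)=0; Z[12]=0
i=13: min(r-i=1, Z[2]=0)=0; Z[13]=0
i=14: i≥r, start 0; Z[14]=0
i=15: i≥r, start 0; Z[15]=2 scan→box=[15,17)
i=16: min(r-i=1, Z[1]=0)=0; Z[16]=0
i=17: i≥r, start 0; Z[17]=1 scan→box=[17,18)
i=18: i≥r, start 0; Z[18]=1 scan→box=[18,19)
i=19: i≥r, start 0; Z[19]=2 scan→box=[19,21)
i=20: min(r-i=1, Z[1]=0)=0; Z[20]=0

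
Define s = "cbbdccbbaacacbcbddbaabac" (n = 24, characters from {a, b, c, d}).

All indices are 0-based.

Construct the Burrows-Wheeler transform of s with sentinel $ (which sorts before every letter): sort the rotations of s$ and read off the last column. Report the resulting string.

rank  rotation                   last
    0  $cbbdccbbaacacbcbddbaabac  c
    1  aabac$cbbdccbbaacacbcbddb  b
    2  aacacbcbddbaabac$cbbdccbb  b
    3  abac$cbbdccbbaacacbcbddba  a
    4  ac$cbbdccbbaacacbcbddbaab  b
    5  acacbcbddbaabac$cbbdccbba  a
    6  acbcbddbaabac$cbbdccbbaac  c
    7  baabac$cbbdccbbaacacbcbdd  d
    8  baacacbcbddbaabac$cbbdccb  b
    9  bac$cbbdccbbaacacbcbddbaa  a
   10  bbaacacbcbddbaabac$cbbdcc  c
   11  bbdccbbaacacbcbddbaabac$c  c
   12  bcbddbaabac$cbbdccbbaacac  c
   13  bdccbbaacacbcbddbaabac$cb  b
   14  bddbaabac$cbbdccbbaacacbc  c
   15  c$cbbdccbbaacacbcbddbaaba  a
   16  cacbcbddbaabac$cbbdccbbaa  a
   17  cbbaacacbcbddbaabac$cbbdc  c
   18  cbbdccbbaacacbcbddbaabac$  $
   19  cbcbddbaabac$cbbdccbbaaca  a
   20  cbddbaabac$cbbdccbbaacacb  b
   21  ccbbaacacbcbddbaabac$cbbd  d
   22  dbaabac$cbbdccbbaacacbcbd  d
   23  dccbbaacacbcbddbaabac$cbb  b
   24  ddbaabac$cbbdccbbaacacbcb  b

cbbabacdbacccbcaac$abddbb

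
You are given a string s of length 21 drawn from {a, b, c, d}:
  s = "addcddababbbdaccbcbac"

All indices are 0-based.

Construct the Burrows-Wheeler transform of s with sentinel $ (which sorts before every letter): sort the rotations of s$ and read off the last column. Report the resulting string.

cdbbd$acabcbabcaddbdca

rank  rotation                last
    0  $addcddababbbdaccbcbac  c
    1  ababbbdaccbcbac$addcdd  d
    2  abbbdaccbcbac$addcddab  b
    3  ac$addcddababbbdaccbcb  b
    4  accbcbac$addcddababbbd  d
    5  addcddababbbdaccbcbac$  $
    6  babbbdaccbcbac$addcdda  a
    7  bac$addcddababbbdaccbc  c
    8  bbbdaccbcbac$addcddaba  a
    9  bbdaccbcbac$addcddabab  b
   10  bcbac$addcddababbbdacc  c
   11  bdaccbcbac$addcddababb  b
   12  c$addcddababbbdaccbcba  a
   13  cbac$addcddababbbdaccb  b
   14  cbcbac$addcddababbbdac  c
   15  ccbcbac$addcddababbbda  a
   16  cddababbbdaccbcbac$add  d
   17  dababbbdaccbcbac$addcd  d
   18  daccbcbac$addcddababbb  b
   19  dcddababbbdaccbcbac$ad  d
   20  ddababbbdaccbcbac$addc  c
   21  ddcddababbbdaccbcbac$a  a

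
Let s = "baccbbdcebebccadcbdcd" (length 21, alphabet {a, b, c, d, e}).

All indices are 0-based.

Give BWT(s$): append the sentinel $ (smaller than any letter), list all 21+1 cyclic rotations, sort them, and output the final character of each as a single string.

dbc$cecbeccdbaddcabbbc

rank  rotation                last
    0  $baccbbdcebebccadcbdcd  d
    1  accbbdcebebccadcbdcd$b  b
    2  adcbdcd$baccbbdcebebcc  c
    3  baccbbdcebebccadcbdcd$  $
    4  bbdcebebccadcbdcd$bacc  c
    5  bccadcbdcd$baccbbdcebe  e
    6  bdcd$baccbbdcebebccadc  c
    7  bdcebebccadcbdcd$baccb  b
    8  bebccadcbdcd$baccbbdce  e
    9  cadcbdcd$baccbbdcebebc  c
   10  cbbdcebebccadcbdcd$bac  c
   11  cbdcd$baccbbdcebebccad  d
   12  ccadcbdcd$baccbbdcebeb  b
   13  ccbbdcebebccadcbdcd$ba  a
   14  cd$baccbbdcebebccadcbd  d
   15  cebebccadcbdcd$baccbbd  d
   16  d$baccbbdcebebccadcbdc  c
   17  dcbdcd$baccbbdcebebcca  a
   18  dcd$baccbbdcebebccadcb  b
   19  dcebebccadcbdcd$baccbb  b
   20  ebccadcbdcd$baccbbdceb  b
   21  ebebccadcbdcd$baccbbdc  c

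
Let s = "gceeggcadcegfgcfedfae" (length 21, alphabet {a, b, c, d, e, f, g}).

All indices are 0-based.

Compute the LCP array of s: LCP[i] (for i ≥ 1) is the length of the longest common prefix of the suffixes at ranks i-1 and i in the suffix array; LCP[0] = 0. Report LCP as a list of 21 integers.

rank→(start, suffix):
  0 → (7, 'adcegfgcfedfae')
  1 → (19, 'ae')
  2 → (6, 'cadcegfgcfedfae')
  3 → (1, 'ceeggcadcegfgcfedfae')
  4 → (9, 'cegfgcfedfae')
  5 → (14, 'cfedfae')
  6 → (8, 'dcegfgcfedfae')
  7 → (17, 'dfae')
  8 → (20, 'e')
  9 → (16, 'edfae')
  10 → (2, 'eeggcadcegfgcfedfae')
  11 → (10, 'egfgcfedfae')
  12 → (3, 'eggcadcegfgcfedfae')
  13 → (18, 'fae')
  14 → (15, 'fedfae')
  15 → (12, 'fgcfedfae')
  16 → (5, 'gcadcegfgcfedfae')
  17 → (0, 'gceeggcadcegfgcfedfae')
  18 → (13, 'gcfedfae')
  19 → (11, 'gfgcfedfae')
  20 → (4, 'ggcadcegfgcfedfae')

SA = [7, 19, 6, 1, 9, 14, 8, 17, 20, 16, 2, 10, 3, 18, 15, 12, 5, 0, 13, 11, 4]
rank  pair      lcp
   1  s[7:],s[19:]  1  'a'
   2  s[19:],s[6:]  0  ''
   3  s[6:],s[1:]  1  'c'
   4  s[1:],s[9:]  2  'ce'
   5  s[9:],s[14:]  1  'c'
   6  s[14:],s[8:]  0  ''
   7  s[8:],s[17:]  1  'd'
   8  s[17:],s[20:]  0  ''
   9  s[20:],s[16:]  1  'e'
  10  s[16:],s[2:]  1  'e'
  11  s[2:],s[10:]  1  'e'
  12  s[10:],s[3:]  2  'eg'
  13  s[3:],s[18:]  0  ''
  14  s[18:],s[15:]  1  'f'
  15  s[15:],s[12:]  1  'f'
  16  s[12:],s[5:]  0  ''
  17  s[5:],s[0:]  2  'gc'
  18  s[0:],s[13:]  2  'gc'
  19  s[13:],s[11:]  1  'g'
  20  s[11:],s[4:]  1  'g'

[0, 1, 0, 1, 2, 1, 0, 1, 0, 1, 1, 1, 2, 0, 1, 1, 0, 2, 2, 1, 1]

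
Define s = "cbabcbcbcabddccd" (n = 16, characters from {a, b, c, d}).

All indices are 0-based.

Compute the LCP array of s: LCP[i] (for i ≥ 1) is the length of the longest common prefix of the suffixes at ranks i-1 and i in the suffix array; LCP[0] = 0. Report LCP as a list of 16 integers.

sorted suffixes:
  #0 SA[0]=2  'abcbcbcabddccd'
  #1 SA[1]=9  'abddccd'
  #2 SA[2]=1  'babcbcbcabddccd'
  #3 SA[3]=7  'bcabddccd'
  #4 SA[4]=5  'bcbcabddccd'
  #5 SA[5]=3  'bcbcbcabddccd'
  #6 SA[6]=10  'bddccd'
  #7 SA[7]=8  'cabddccd'
  #8 SA[8]=0  'cbabcbcbcabddccd'
  #9 SA[9]=6  'cbcabddccd'
  #10 SA[10]=4  'cbcbcabddccd'
  #11 SA[11]=13  'ccd'
  #12 SA[12]=14  'cd'
  #13 SA[13]=15  'd'
  #14 SA[14]=12  'dccd'
  #15 SA[15]=11  'ddccd'

SA = [2, 9, 1, 7, 5, 3, 10, 8, 0, 6, 4, 13, 14, 15, 12, 11]
i: (SA[i-1],SA[i]) lcp shared
  1: (2,9) 2 'ab'
  2: (9,1) 0 ''
  3: (1,7) 1 'b'
  4: (7,5) 2 'bc'
  5: (5,3) 4 'bcbc'
  6: (3,10) 1 'b'
  7: (10,8) 0 ''
  8: (8,0) 1 'c'
  9: (0,6) 2 'cb'
  10: (6,4) 3 'cbc'
  11: (4,13) 1 'c'
  12: (13,14) 1 'c'
  13: (14,15) 0 ''
  14: (15,12) 1 'd'
  15: (12,11) 1 'd'

[0, 2, 0, 1, 2, 4, 1, 0, 1, 2, 3, 1, 1, 0, 1, 1]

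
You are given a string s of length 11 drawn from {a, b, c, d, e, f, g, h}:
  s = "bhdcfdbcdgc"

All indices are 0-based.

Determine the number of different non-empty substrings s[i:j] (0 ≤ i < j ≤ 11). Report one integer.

rank | idx | suffix
   0 |   6 | bcdgc
   1 |   0 | bhdcfdbcdgc
   2 |  10 | c
   3 |   7 | cdgc
   4 |   3 | cfdbcdgc
   5 |   5 | dbcdgc
   6 |   2 | dcfdbcdgc
   7 |   8 | dgc
   8 |   4 | fdbcdgc
   9 |   9 | gc
  10 |   1 | hdcfdbcdgc

SA = [6, 0, 10, 7, 3, 5, 2, 8, 4, 9, 1]
rank  pair      lcp
   1  s[6:],s[0:]  1  'b'
   2  s[0:],s[10:]  0  ''
   3  s[10:],s[7:]  1  'c'
   4  s[7:],s[3:]  1  'c'
   5  s[3:],s[5:]  0  ''
   6  s[5:],s[2:]  1  'd'
   7  s[2:],s[8:]  1  'd'
   8  s[8:],s[4:]  0  ''
   9  s[4:],s[9:]  0  ''
  10  s[9:],s[1:]  0  ''

n(n+1)/2 = 11·12/2 = 66
Σ LCP = 0 + 1 + 0 + 1 + 1 + 0 + 1 + 1 + 0 + 0 + 0 = 5
distinct = 66 − 5 = 61

61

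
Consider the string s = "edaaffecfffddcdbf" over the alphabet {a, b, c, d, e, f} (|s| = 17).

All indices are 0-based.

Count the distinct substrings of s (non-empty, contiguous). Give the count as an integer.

140

rank | idx | suffix
   0 |   2 | aaffecfffddcdbf
   1 |   3 | affecfffddcdbf
   2 |  15 | bf
   3 |  13 | cdbf
   4 |   7 | cfffddcdbf
   5 |   1 | daaffecfffddcdbf
   6 |  14 | dbf
   7 |  12 | dcdbf
   8 |  11 | ddcdbf
   9 |   6 | ecfffddcdbf
  10 |   0 | edaaffecfffddcdbf
  11 |  16 | f
  12 |  10 | fddcdbf
  13 |   5 | fecfffddcdbf
  14 |   9 | ffddcdbf
  15 |   4 | ffecfffddcdbf
  16 |   8 | fffddcdbf

SA = [2, 3, 15, 13, 7, 1, 14, 12, 11, 6, 0, 16, 10, 5, 9, 4, 8]
rank  pair      lcp
   1  s[2:],s[3:]  1  'a'
   2  s[3:],s[15:]  0  ''
   3  s[15:],s[13:]  0  ''
   4  s[13:],s[7:]  1  'c'
   5  s[7:],s[1:]  0  ''
   6  s[1:],s[14:]  1  'd'
   7  s[14:],s[12:]  1  'd'
   8  s[12:],s[11:]  1  'd'
   9  s[11:],s[6:]  0  ''
  10  s[6:],s[0:]  1  'e'
  11  s[0:],s[16:]  0  ''
  12  s[16:],s[10:]  1  'f'
  13  s[10:],s[5:]  1  'f'
  14  s[5:],s[9:]  1  'f'
  15  s[9:],s[4:]  2  'ff'
  16  s[4:],s[8:]  2  'ff'

n(n+1)/2 = 17·18/2 = 153
Σ LCP = 0 + 1 + 0 + 0 + 1 + 0 + 1 + 1 + 1 + 0 + 1 + 0 + 1 + 1 + 1 + 2 + 2 = 13
distinct = 153 − 13 = 140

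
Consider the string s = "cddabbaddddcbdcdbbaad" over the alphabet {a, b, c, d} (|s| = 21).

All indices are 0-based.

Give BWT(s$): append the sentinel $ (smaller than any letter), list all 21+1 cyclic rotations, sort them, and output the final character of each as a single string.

dbdabbbdacdd$adcdbcdda

rank  rotation                last
    0  $cddabbaddddcbdcdbbaad  d
    1  aad$cddabbaddddcbdcdbb  b
    2  abbaddddcbdcdbbaad$cdd  d
    3  ad$cddabbaddddcbdcdbba  a
    4  addddcbdcdbbaad$cddabb  b
    5  baad$cddabbaddddcbdcdb  b
    6  baddddcbdcdbbaad$cddab  b
    7  bbaad$cddabbaddddcbdcd  d
    8  bbaddddcbdcdbbaad$cdda  a
    9  bdcdbbaad$cddabbaddddc  c
   10  cbdcdbbaad$cddabbadddd  d
   11  cdbbaad$cddabbaddddcbd  d
   12  cddabbaddddcbdcdbbaad$  $
   13  d$cddabbaddddcbdcdbbaa  a
   14  dabbaddddcbdcdbbaad$cd  d
   15  dbbaad$cddabbaddddcbdc  c
   16  dcbdcdbbaad$cddabbaddd  d
   17  dcdbbaad$cddabbaddddcb  b
   18  ddabbaddddcbdcdbbaad$c  c
   19  ddcbdcdbbaad$cddabbadd  d
   20  dddcbdcdbbaad$cddabbad  d
   21  ddddcbdcdbbaad$cddabba  a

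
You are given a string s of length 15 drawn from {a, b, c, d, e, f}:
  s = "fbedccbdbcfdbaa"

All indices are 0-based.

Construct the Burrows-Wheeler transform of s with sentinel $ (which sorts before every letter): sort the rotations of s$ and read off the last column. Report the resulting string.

aabddcfcdbfbeb$c

rank  rotation          last
    0  $fbedccbdbcfdbaa  a
    1  a$fbedccbdbcfdba  a
    2  aa$fbedccbdbcfdb  b
    3  baa$fbedccbdbcfd  d
    4  bcfdbaa$fbedccbd  d
    5  bdbcfdbaa$fbedcc  c
    6  bedccbdbcfdbaa$f  f
    7  cbdbcfdbaa$fbedc  c
    8  ccbdbcfdbaa$fbed  d
    9  cfdbaa$fbedccbdb  b
   10  dbaa$fbedccbdbcf  f
   11  dbcfdbaa$fbedccb  b
   12  dccbdbcfdbaa$fbe  e
   13  edccbdbcfdbaa$fb  b
   14  fbedccbdbcfdbaa$  $
   15  fdbaa$fbedccbdbc  c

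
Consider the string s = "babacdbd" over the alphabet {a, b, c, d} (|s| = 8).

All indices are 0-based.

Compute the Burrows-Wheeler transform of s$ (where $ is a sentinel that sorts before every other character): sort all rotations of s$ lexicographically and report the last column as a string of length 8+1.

dbb$adabc

rank  rotation   last
    0  $babacdbd  d
    1  abacdbd$b  b
    2  acdbd$bab  b
    3  babacdbd$  $
    4  bacdbd$ba  a
    5  bd$babacd  d
    6  cdbd$baba  a
    7  d$babacdb  b
    8  dbd$babac  c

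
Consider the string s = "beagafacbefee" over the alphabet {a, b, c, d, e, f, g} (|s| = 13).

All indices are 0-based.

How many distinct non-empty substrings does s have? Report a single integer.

83

rank | idx | suffix
   0 |   6 | acbefee
   1 |   4 | afacbefee
   2 |   2 | agafacbefee
   3 |   0 | beagafacbefee
   4 |   8 | befee
   5 |   7 | cbefee
   6 |  12 | e
   7 |   1 | eagafacbefee
   8 |  11 | ee
   9 |   9 | efee
  10 |   5 | facbefee
  11 |  10 | fee
  12 |   3 | gafacbefee

SA = [6, 4, 2, 0, 8, 7, 12, 1, 11, 9, 5, 10, 3]
[i] adj suffixes → lcp
  [1] 6/4 → 1 ('a')
  [2] 4/2 → 1 ('a')
  [3] 2/0 → 0 ('')
  [4] 0/8 → 2 ('be')
  [5] 8/7 → 0 ('')
  [6] 7/12 → 0 ('')
  [7] 12/1 → 1 ('e')
  [8] 1/11 → 1 ('e')
  [9] 11/9 → 1 ('e')
  [10] 9/5 → 0 ('')
  [11] 5/10 → 1 ('f')
  [12] 10/3 → 0 ('')

n(n+1)/2 = 13·14/2 = 91
Σ LCP = 0 + 1 + 1 + 0 + 2 + 0 + 0 + 1 + 1 + 1 + 0 + 1 + 0 = 8
distinct = 91 − 8 = 83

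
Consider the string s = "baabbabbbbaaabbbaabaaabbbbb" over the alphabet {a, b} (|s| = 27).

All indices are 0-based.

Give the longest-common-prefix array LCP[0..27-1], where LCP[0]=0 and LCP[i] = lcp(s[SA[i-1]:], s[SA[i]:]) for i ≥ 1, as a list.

[0, 6, 2, 3, 4, 5, 1, 2, 3, 4, 5, 0, 1, 7, 3, 4, 2, 1, 2, 4, 3, 2, 3, 5, 3, 4, 4]

rank→(start, suffix):
  0 → (10, 'aaabbbaabaaabbbbb')
  1 → (19, 'aaabbbbb')
  2 → (16, 'aabaaabbbbb')
  3 → (1, 'aabbabbbbaaabbbaabaaabbbbb')
  4 → (11, 'aabbbaabaaabbbbb')
  5 → (20, 'aabbbbb')
  6 → (17, 'abaaabbbbb')
  7 → (2, 'abbabbbbaaabbbaabaaabbbbb')
  8 → (12, 'abbbaabaaabbbbb')
  9 → (5, 'abbbbaaabbbaabaaabbbbb')
  10 → (21, 'abbbbb')
  11 → (26, 'b')
  12 → (9, 'baaabbbaabaaabbbbb')
  13 → (18, 'baaabbbbb')
  14 → (15, 'baabaaabbbbb')
  15 → (0, 'baabbabbbbaaabbbaabaaabbbbb')
  16 → (4, 'babbbbaaabbbaabaaabbbbb')
  17 → (25, 'bb')
  18 → (8, 'bbaaabbbaabaaabbbbb')
  19 → (14, 'bbaabaaabbbbb')
  20 → (3, 'bbabbbbaaabbbaabaaabbbbb')
  21 → (24, 'bbb')
  22 → (7, 'bbbaaabbbaabaaabbbbb')
  23 → (13, 'bbbaabaaabbbbb')
  24 → (23, 'bbbb')
  25 → (6, 'bbbbaaabbbaabaaabbbbb')
  26 → (22, 'bbbbb')

SA = [10, 19, 16, 1, 11, 20, 17, 2, 12, 5, 21, 26, 9, 18, 15, 0, 4, 25, 8, 14, 3, 24, 7, 13, 23, 6, 22]
rank  pair      lcp
   1  s[10:],s[19:]  6  'aaabbb'
   2  s[19:],s[16:]  2  'aa'
   3  s[16:],s[1:]  3  'aab'
   4  s[1:],s[11:]  4  'aabb'
   5  s[11:],s[20:]  5  'aabbb'
   6  s[20:],s[17:]  1  'a'
   7  s[17:],s[2:]  2  'ab'
   8  s[2:],s[12:]  3  'abb'
   9  s[12:],s[5:]  4  'abbb'
  10  s[5:],s[21:]  5  'abbbb'
  11  s[21:],s[26:]  0  ''
  12  s[26:],s[9:]  1  'b'
  13  s[9:],s[18:]  7  'baaabbb'
  14  s[18:],s[15:]  3  'baa'
  15  s[15:],s[0:]  4  'baab'
  16  s[0:],s[4:]  2  'ba'
  17  s[4:],s[25:]  1  'b'
  18  s[25:],s[8:]  2  'bb'
  19  s[8:],s[14:]  4  'bbaa'
  20  s[14:],s[3:]  3  'bba'
  21  s[3:],s[24:]  2  'bb'
  22  s[24:],s[7:]  3  'bbb'
  23  s[7:],s[13:]  5  'bbbaa'
  24  s[13:],s[23:]  3  'bbb'
  25  s[23:],s[6:]  4  'bbbb'
  26  s[6:],s[22:]  4  'bbbb'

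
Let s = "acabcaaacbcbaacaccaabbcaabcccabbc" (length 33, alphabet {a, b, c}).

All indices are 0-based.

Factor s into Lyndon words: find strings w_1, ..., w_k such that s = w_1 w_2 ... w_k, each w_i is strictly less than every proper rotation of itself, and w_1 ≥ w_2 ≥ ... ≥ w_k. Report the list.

["ac", "abc", "aaacbcbaacaccaabbcaabcccabbc"]

emit factor 1: 'ac' (i=0, period=2)
emit factor 2: 'abc' (i=2, period=3)
emit factor 3: 'aaacbcbaacaccaabbcaabcccabbc' (i=5, period=28)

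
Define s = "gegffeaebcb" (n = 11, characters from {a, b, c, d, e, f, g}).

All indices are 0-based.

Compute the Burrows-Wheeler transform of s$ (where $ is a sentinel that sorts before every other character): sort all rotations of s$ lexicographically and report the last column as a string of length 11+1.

becebfagfg$e

rank  rotation      last
    0  $gegffeaebcb  b
    1  aebcb$gegffe  e
    2  b$gegffeaebc  c
    3  bcb$gegffeae  e
    4  cb$gegffeaeb  b
    5  eaebcb$gegff  f
    6  ebcb$gegffea  a
    7  egffeaebcb$g  g
    8  feaebcb$gegf  f
    9  ffeaebcb$geg  g
   10  gegffeaebcb$  $
   11  gffeaebcb$ge  e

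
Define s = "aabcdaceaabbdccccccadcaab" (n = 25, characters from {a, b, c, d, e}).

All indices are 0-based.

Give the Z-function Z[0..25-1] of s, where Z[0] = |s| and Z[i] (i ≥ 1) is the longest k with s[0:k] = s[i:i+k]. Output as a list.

Z[0]=25
i=1: i≥r, start 0; Z[1]=1 grow→box=[1,2)
i=2: i≥r, start 0; Z[2]=0
i=3: i≥r, start 0; Z[3]=0
i=4: i≥r, start 0; Z[4]=0
i=5: i≥r, start 0; Z[5]=1 grow→box=[5,6)
i=6: i≥r, start 0; Z[6]=0
i=7: i≥r, start 0; Z[7]=0
i=8: i≥r, start 0; Z[8]=3 grow→box=[8,11)
i=9: min(r-i=2, Z[1]=1)=1; Z[9]=1
i=10: min(r-i=1, Z[2]=0)=0; Z[10]=0
i=11: i≥r, start 0; Z[11]=0
i=12: i≥r, start 0; Z[12]=0
i=13: i≥r, start 0; Z[13]=0
i=14: i≥r, start 0; Z[14]=0
i=15: i≥r, start 0; Z[15]=0
i=16: i≥r, start 0; Z[16]=0
i=17: i≥r, start 0; Z[17]=0
i=18: i≥r, start 0; Z[18]=0
i=19: i≥r, start 0; Z[19]=1 grow→box=[19,20)
i=20: i≥r, start 0; Z[20]=0
i=21: i≥r, start 0; Z[21]=0
i=22: i≥r, start 0; Z[22]=3 grow→box=[22,25)
i=23: min(r-i=2, Z[1]=1)=1; Z[23]=1
i=24: min(r-i=1, Z[2]=0)=0; Z[24]=0

[25, 1, 0, 0, 0, 1, 0, 0, 3, 1, 0, 0, 0, 0, 0, 0, 0, 0, 0, 1, 0, 0, 3, 1, 0]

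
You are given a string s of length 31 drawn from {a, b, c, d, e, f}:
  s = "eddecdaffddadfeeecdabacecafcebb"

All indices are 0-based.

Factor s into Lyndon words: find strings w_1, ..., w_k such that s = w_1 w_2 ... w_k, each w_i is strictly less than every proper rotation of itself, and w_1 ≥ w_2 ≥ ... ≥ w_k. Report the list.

["e", "dde", "cd", "affdd", "adfeeecd", "abacecafcebb"]

emit factor 1: 'e' (i=0, period=1)
emit factor 2: 'dde' (i=1, period=3)
emit factor 3: 'cd' (i=4, period=2)
emit factor 4: 'affdd' (i=6, period=5)
emit factor 5: 'adfeeecd' (i=11, period=8)
emit factor 6: 'abacecafcebb' (i=19, period=12)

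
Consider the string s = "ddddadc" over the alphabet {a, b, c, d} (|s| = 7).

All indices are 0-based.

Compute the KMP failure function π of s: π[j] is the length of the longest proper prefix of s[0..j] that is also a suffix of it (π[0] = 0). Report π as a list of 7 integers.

π[0] = 0
j=1 s[j]='d': π[1]=1 (border 'd')
j=2 s[j]='d': π[2]=2 (border 'dd')
j=3 s[j]='d': π[3]=3 (border 'ddd')
j=4 s[j]='a': k: 3→2→1→0; π[4]=0 (border '')
j=5 s[j]='d': π[5]=1 (border 'd')
j=6 s[j]='c': k: 1→0; π[6]=0 (border '')

[0, 1, 2, 3, 0, 1, 0]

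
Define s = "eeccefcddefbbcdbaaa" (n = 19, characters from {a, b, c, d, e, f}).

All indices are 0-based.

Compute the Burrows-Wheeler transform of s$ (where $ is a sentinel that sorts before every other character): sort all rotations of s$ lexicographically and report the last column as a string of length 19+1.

rank  rotation              last
    0  $eeccefcddefbbcdbaaa  a
    1  a$eeccefcddefbbcdbaa  a
    2  aa$eeccefcddefbbcdba  a
    3  aaa$eeccefcddefbbcdb  b
    4  baaa$eeccefcddefbbcd  d
    5  bbcdbaaa$eeccefcddef  f
    6  bcdbaaa$eeccefcddefb  b
    7  ccefcddefbbcdbaaa$ee  e
    8  cdbaaa$eeccefcddefbb  b
    9  cddefbbcdbaaa$eeccef  f
   10  cefcddefbbcdbaaa$eec  c
   11  dbaaa$eeccefcddefbbc  c
   12  ddefbbcdbaaa$eeccefc  c
   13  defbbcdbaaa$eeccefcd  d
   14  eccefcddefbbcdbaaa$e  e
   15  eeccefcddefbbcdbaaa$  $
   16  efbbcdbaaa$eeccefcdd  d
   17  efcddefbbcdbaaa$eecc  c
   18  fbbcdbaaa$eeccefcdde  e
   19  fcddefbbcdbaaa$eecce  e

aaabdfbebfcccde$dcee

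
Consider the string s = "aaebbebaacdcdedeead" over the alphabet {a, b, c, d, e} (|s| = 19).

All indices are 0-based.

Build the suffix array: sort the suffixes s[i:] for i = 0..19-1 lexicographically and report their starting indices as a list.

sorted suffixes:
  #0 SA[0]=7  'aacdcdedeead'
  #1 SA[1]=0  'aaebbebaacdcdedeead'
  #2 SA[2]=8  'acdcdedeead'
  #3 SA[3]=17  'ad'
  #4 SA[4]=1  'aebbebaacdcdedeead'
  #5 SA[5]=6  'baacdcdedeead'
  #6 SA[6]=3  'bbebaacdcdedeead'
  #7 SA[7]=4  'bebaacdcdedeead'
  #8 SA[8]=9  'cdcdedeead'
  #9 SA[9]=11  'cdedeead'
  #10 SA[10]=18  'd'
  #11 SA[11]=10  'dcdedeead'
  #12 SA[12]=12  'dedeead'
  #13 SA[13]=14  'deead'
  #14 SA[14]=16  'ead'
  #15 SA[15]=5  'ebaacdcdedeead'
  #16 SA[16]=2  'ebbebaacdcdedeead'
  #17 SA[17]=13  'edeead'
  #18 SA[18]=15  'eead'

[7, 0, 8, 17, 1, 6, 3, 4, 9, 11, 18, 10, 12, 14, 16, 5, 2, 13, 15]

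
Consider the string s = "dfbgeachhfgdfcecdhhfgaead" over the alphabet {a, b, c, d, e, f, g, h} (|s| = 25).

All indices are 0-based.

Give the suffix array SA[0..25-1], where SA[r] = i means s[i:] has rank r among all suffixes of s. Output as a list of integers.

[5, 23, 21, 2, 15, 13, 6, 24, 0, 11, 16, 4, 22, 14, 1, 12, 19, 9, 20, 10, 3, 18, 8, 17, 7]

sorted suffixes:
  #0 SA[0]=5  'achhfgdfcecdhhfgaead'
  #1 SA[1]=23  'ad'
  #2 SA[2]=21  'aead'
  #3 SA[3]=2  'bgeachhfgdfcecdhhfgaead'
  #4 SA[4]=15  'cdhhfgaead'
  #5 SA[5]=13  'cecdhhfgaead'
  #6 SA[6]=6  'chhfgdfcecdhhfgaead'
  #7 SA[7]=24  'd'
  #8 SA[8]=0  'dfbgeachhfgdfcecdhhfgaead'
  #9 SA[9]=11  'dfcecdhhfgaead'
  #10 SA[10]=16  'dhhfgaead'
  #11 SA[11]=4  'eachhfgdfcecdhhfgaead'
  #12 SA[12]=22  'ead'
  #13 SA[13]=14  'ecdhhfgaead'
  #14 SA[14]=1  'fbgeachhfgdfcecdhhfgaead'
  #15 SA[15]=12  'fcecdhhfgaead'
  #16 SA[16]=19  'fgaead'
  #17 SA[17]=9  'fgdfcecdhhfgaead'
  #18 SA[18]=20  'gaead'
  #19 SA[19]=10  'gdfcecdhhfgaead'
  #20 SA[20]=3  'geachhfgdfcecdhhfgaead'
  #21 SA[21]=18  'hfgaead'
  #22 SA[22]=8  'hfgdfcecdhhfgaead'
  #23 SA[23]=17  'hhfgaead'
  #24 SA[24]=7  'hhfgdfcecdhhfgaead'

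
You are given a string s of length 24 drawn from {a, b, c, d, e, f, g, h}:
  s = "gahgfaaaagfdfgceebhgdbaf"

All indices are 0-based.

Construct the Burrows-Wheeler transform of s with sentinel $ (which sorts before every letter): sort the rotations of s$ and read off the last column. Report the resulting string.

rank  rotation                   last
    0  $gahgfaaaagfdfgceebhgdbaf  f
    1  aaaagfdfgceebhgdbaf$gahgf  f
    2  aaagfdfgceebhgdbaf$gahgfa  a
    3  aagfdfgceebhgdbaf$gahgfaa  a
    4  af$gahgfaaaagfdfgceebhgdb  b
    5  agfdfgceebhgdbaf$gahgfaaa  a
    6  ahgfaaaagfdfgceebhgdbaf$g  g
    7  baf$gahgfaaaagfdfgceebhgd  d
    8  bhgdbaf$gahgfaaaagfdfgcee  e
    9  ceebhgdbaf$gahgfaaaagfdfg  g
   10  dbaf$gahgfaaaagfdfgceebhg  g
   11  dfgceebhgdbaf$gahgfaaaagf  f
   12  ebhgdbaf$gahgfaaaagfdfgce  e
   13  eebhgdbaf$gahgfaaaagfdfgc  c
   14  f$gahgfaaaagfdfgceebhgdba  a
   15  faaaagfdfgceebhgdbaf$gahg  g
   16  fdfgceebhgdbaf$gahgfaaaag  g
   17  fgceebhgdbaf$gahgfaaaagfd  d
   18  gahgfaaaagfdfgceebhgdbaf$  $
   19  gceebhgdbaf$gahgfaaaagfdf  f
   20  gdbaf$gahgfaaaagfdfgceebh  h
   21  gfaaaagfdfgceebhgdbaf$gah  h
   22  gfdfgceebhgdbaf$gahgfaaaa  a
   23  hgdbaf$gahgfaaaagfdfgceeb  b
   24  hgfaaaagfdfgceebhgdbaf$ga  a

ffaabagdeggfecaggd$fhhaba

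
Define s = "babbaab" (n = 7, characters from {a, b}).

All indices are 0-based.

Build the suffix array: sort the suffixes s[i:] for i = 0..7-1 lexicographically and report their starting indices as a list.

[4, 5, 1, 6, 3, 0, 2]

sorted suffixes:
  #0 SA[0]=4  'aab'
  #1 SA[1]=5  'ab'
  #2 SA[2]=1  'abbaab'
  #3 SA[3]=6  'b'
  #4 SA[4]=3  'baab'
  #5 SA[5]=0  'babbaab'
  #6 SA[6]=2  'bbaab'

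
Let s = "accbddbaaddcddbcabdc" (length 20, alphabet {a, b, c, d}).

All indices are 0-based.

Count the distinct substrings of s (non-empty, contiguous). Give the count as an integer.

sorted suffixes:
  #0 SA[0]=7  'aaddcddbcabdc'
  #1 SA[1]=16  'abdc'
  #2 SA[2]=0  'accbddbaaddcddbcabdc'
  #3 SA[3]=8  'addcddbcabdc'
  #4 SA[4]=6  'baaddcddbcabdc'
  #5 SA[5]=14  'bcabdc'
  #6 SA[6]=17  'bdc'
  #7 SA[7]=3  'bddbaaddcddbcabdc'
  #8 SA[8]=19  'c'
  #9 SA[9]=15  'cabdc'
  #10 SA[10]=2  'cbddbaaddcddbcabdc'
  #11 SA[11]=1  'ccbddbaaddcddbcabdc'
  #12 SA[12]=11  'cddbcabdc'
  #13 SA[13]=5  'dbaaddcddbcabdc'
  #14 SA[14]=13  'dbcabdc'
  #15 SA[15]=18  'dc'
  #16 SA[16]=10  'dcddbcabdc'
  #17 SA[17]=4  'ddbaaddcddbcabdc'
  #18 SA[18]=12  'ddbcabdc'
  #19 SA[19]=9  'ddcddbcabdc'

SA = [7, 16, 0, 8, 6, 14, 17, 3, 19, 15, 2, 1, 11, 5, 13, 18, 10, 4, 12, 9]
[i] adj suffixes → lcp
  [1] 7/16 → 1 ('a')
  [2] 16/0 → 1 ('a')
  [3] 0/8 → 1 ('a')
  [4] 8/6 → 0 ('')
  [5] 6/14 → 1 ('b')
  [6] 14/17 → 1 ('b')
  [7] 17/3 → 2 ('bd')
  [8] 3/19 → 0 ('')
  [9] 19/15 → 1 ('c')
  [10] 15/2 → 1 ('c')
  [11] 2/1 → 1 ('c')
  [12] 1/11 → 1 ('c')
  [13] 11/5 → 0 ('')
  [14] 5/13 → 2 ('db')
  [15] 13/18 → 1 ('d')
  [16] 18/10 → 2 ('dc')
  [17] 10/4 → 1 ('d')
  [18] 4/12 → 3 ('ddb')
  [19] 12/9 → 2 ('dd')

n(n+1)/2 = 20·21/2 = 210
Σ LCP = 0 + 1 + 1 + 1 + 0 + 1 + 1 + 2 + 0 + 1 + 1 + 1 + 1 + 0 + 2 + 1 + 2 + 1 + 3 + 2 = 22
distinct = 210 − 22 = 188

188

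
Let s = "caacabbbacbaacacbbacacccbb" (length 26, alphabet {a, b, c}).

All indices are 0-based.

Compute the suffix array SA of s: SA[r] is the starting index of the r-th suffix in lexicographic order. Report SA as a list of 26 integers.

rank→(start, suffix):
  0 → (1, 'aacabbbacbaacacbbacacccbb')
  1 → (11, 'aacacbbacacccbb')
  2 → (4, 'abbbacbaacacbbacacccbb')
  3 → (2, 'acabbbacbaacacbbacacccbb')
  4 → (12, 'acacbbacacccbb')
  5 → (18, 'acacccbb')
  6 → (8, 'acbaacacbbacacccbb')
  7 → (14, 'acbbacacccbb')
  8 → (20, 'acccbb')
  9 → (25, 'b')
  10 → (10, 'baacacbbacacccbb')
  11 → (17, 'bacacccbb')
  12 → (7, 'bacbaacacbbacacccbb')
  13 → (24, 'bb')
  14 → (16, 'bbacacccbb')
  15 → (6, 'bbacbaacacbbacacccbb')
  16 → (5, 'bbbacbaacacbbacacccbb')
  17 → (0, 'caacabbbacbaacacbbacacccbb')
  18 → (3, 'cabbbacbaacacbbacacccbb')
  19 → (13, 'cacbbacacccbb')
  20 → (19, 'cacccbb')
  21 → (9, 'cbaacacbbacacccbb')
  22 → (23, 'cbb')
  23 → (15, 'cbbacacccbb')
  24 → (22, 'ccbb')
  25 → (21, 'cccbb')

[1, 11, 4, 2, 12, 18, 8, 14, 20, 25, 10, 17, 7, 24, 16, 6, 5, 0, 3, 13, 19, 9, 23, 15, 22, 21]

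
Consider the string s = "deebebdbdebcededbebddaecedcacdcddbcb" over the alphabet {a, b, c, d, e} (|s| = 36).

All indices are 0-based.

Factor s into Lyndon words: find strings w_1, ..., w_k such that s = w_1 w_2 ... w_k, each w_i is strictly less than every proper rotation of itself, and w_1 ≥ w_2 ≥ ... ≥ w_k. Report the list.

["dee", "be", "bdbde", "bcededbebdd", "aecedc", "acdcddbcb"]

emit factor 1: 'dee' (i=0, period=3)
emit factor 2: 'be' (i=3, period=2)
emit factor 3: 'bdbde' (i=5, period=5)
emit factor 4: 'bcededbebdd' (i=10, period=11)
emit factor 5: 'aecedc' (i=21, period=6)
emit factor 6: 'acdcddbcb' (i=27, period=9)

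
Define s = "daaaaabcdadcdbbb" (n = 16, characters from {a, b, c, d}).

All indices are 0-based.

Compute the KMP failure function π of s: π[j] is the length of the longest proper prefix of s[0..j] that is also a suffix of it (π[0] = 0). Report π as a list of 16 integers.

[0, 0, 0, 0, 0, 0, 0, 0, 1, 2, 1, 0, 1, 0, 0, 0]

π[0] = 0
j=1 s[j]='a': π[1]=0 (border '')
j=2 s[j]='a': π[2]=0 (border '')
j=3 s[j]='a': π[3]=0 (border '')
j=4 s[j]='a': π[4]=0 (border '')
j=5 s[j]='a': π[5]=0 (border '')
j=6 s[j]='b': π[6]=0 (border '')
j=7 s[j]='c': π[7]=0 (border '')
j=8 s[j]='d': π[8]=1 (border 'd')
j=9 s[j]='a': π[9]=2 (border 'da')
j=10 s[j]='d': k: 2→0; π[10]=1 (border 'd')
j=11 s[j]='c': k: 1→0; π[11]=0 (border '')
j=12 s[j]='d': π[12]=1 (border 'd')
j=13 s[j]='b': k: 1→0; π[13]=0 (border '')
j=14 s[j]='b': π[14]=0 (border '')
j=15 s[j]='b': π[15]=0 (border '')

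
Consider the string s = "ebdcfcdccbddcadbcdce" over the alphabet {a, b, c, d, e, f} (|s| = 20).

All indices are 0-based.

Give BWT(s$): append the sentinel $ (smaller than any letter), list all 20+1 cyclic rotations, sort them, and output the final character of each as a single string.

rank  rotation               last
    0  $ebdcfcdccbddcadbcdce  e
    1  adbcdce$ebdcfcdccbddc  c
    2  bcdce$ebdcfcdccbddcad  d
    3  bdcfcdccbddcadbcdce$e  e
    4  bddcadbcdce$ebdcfcdcc  c
    5  cadbcdce$ebdcfcdccbdd  d
    6  cbddcadbcdce$ebdcfcdc  c
    7  ccbddcadbcdce$ebdcfcd  d
    8  cdccbddcadbcdce$ebdcf  f
    9  cdce$ebdcfcdccbddcadb  b
   10  ce$ebdcfcdccbddcadbcd  d
   11  cfcdccbddcadbcdce$ebd  d
   12  dbcdce$ebdcfcdccbddca  a
   13  dcadbcdce$ebdcfcdccbd  d
   14  dccbddcadbcdce$ebdcfc  c
   15  dce$ebdcfcdccbddcadbc  c
   16  dcfcdccbddcadbcdce$eb  b
   17  ddcadbcdce$ebdcfcdccb  b
   18  e$ebdcfcdccbddcadbcdc  c
   19  ebdcfcdccbddcadbcdce$  $
   20  fcdccbddcadbcdce$ebdc  c

ecdecdcdfbddadccbbc$c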